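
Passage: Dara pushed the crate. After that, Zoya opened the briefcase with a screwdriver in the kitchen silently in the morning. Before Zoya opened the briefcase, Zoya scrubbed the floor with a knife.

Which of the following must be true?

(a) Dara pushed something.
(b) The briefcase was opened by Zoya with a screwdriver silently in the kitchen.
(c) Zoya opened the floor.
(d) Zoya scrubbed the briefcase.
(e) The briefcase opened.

(a), (b), (e)

(a) Entailed — this follows by dropping conjuncts from the pushing event's description.
(b) Entailed — dropping 'in the morning' leaves a sub-description the original still satisfies.
(c) Not entailed — Zoya opened the briefcase, not the floor; the floor belongs to the scrubbing event.
(d) Not entailed — Zoya scrubbed the floor, not the briefcase; the briefcase belongs to the opening event.
(e) Entailed — 'Zoya opened the briefcase' is causative; it entails the inchoative 'the briefcase opened'.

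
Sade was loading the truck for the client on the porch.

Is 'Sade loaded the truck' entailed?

no

'was loading' is progressive; for an accomplishment like 'load the truck', it doesn't entail completion.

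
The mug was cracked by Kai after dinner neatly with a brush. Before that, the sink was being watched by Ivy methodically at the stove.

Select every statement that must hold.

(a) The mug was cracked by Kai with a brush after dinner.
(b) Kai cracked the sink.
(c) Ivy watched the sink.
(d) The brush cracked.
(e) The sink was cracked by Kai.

(a), (c)

(a) Entailed — dropping 'neatly' leaves a sub-description the original still satisfies.
(b) Not entailed — Kai cracked the mug, not the sink; the sink belongs to the watching event.
(c) Entailed — 'watch' is an activity; 'was watching' entails that some watching happened, so 'watched' holds.
(d) Not entailed — the mug is what cracked, not the brush.
(e) Not entailed — Kai cracked the mug, not the sink; the sink belongs to the watching event.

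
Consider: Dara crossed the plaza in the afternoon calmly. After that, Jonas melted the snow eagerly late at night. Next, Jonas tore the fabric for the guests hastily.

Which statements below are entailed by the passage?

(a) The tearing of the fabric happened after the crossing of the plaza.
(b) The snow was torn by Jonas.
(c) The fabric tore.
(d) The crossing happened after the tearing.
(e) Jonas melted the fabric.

(a), (c)

(a) Entailed — the narrative places the crossing before the tearing.
(b) Not entailed — Jonas tore the fabric, not the snow; the snow belongs to the melting event.
(c) Entailed — 'Jonas tore the fabric' is causative; it entails the inchoative 'the fabric tore'.
(d) Not entailed — the narrative places the crossing before the tearing, not after.
(e) Not entailed — Jonas melted the snow, not the fabric; the fabric belongs to the tearing event.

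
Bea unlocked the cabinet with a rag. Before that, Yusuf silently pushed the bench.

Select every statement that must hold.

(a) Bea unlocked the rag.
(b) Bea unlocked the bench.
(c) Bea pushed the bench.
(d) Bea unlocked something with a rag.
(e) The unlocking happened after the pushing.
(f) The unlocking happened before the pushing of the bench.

(a) Not entailed — the rag is the instrument, not what was unlocked.
(b) Not entailed — Bea unlocked the cabinet, not the bench; the bench belongs to the pushing event.
(c) Not entailed — the passage has Yusuf pushing the bench, not Bea.
(d) Entailed — generalizing the patient leaves a sub-description the original still satisfies.
(e) Entailed — the narrative places the pushing before the unlocking.
(f) Not entailed — the narrative places the pushing before the unlocking, not after.

(d), (e)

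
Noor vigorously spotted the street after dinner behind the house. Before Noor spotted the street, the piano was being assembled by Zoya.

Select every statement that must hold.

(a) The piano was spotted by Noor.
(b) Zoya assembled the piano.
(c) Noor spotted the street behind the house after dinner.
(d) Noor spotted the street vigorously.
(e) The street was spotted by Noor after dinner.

(a) Not entailed — Noor spotted the street, not the piano; the piano belongs to the assembling event.
(b) Not entailed — 'was assembling' is progressive on an accomplishment; it does not entail the completed 'assembled'.
(c) Entailed — dropping 'vigorously' leaves a sub-description the original still satisfies.
(d) Entailed — every conjunct here is already in the original spotting event.
(e) Entailed — the original entails any weakening of itself; this just drops 'vigorously', 'behind the house'.

(c), (d), (e)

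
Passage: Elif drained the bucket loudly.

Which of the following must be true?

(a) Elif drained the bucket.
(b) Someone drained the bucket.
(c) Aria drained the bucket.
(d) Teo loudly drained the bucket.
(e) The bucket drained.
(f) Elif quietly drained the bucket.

(a) Entailed — every conjunct here is already in the original draining event.
(b) Entailed — this follows by dropping conjuncts from the draining event's description.
(c) Not entailed — the passage has Elif draining the bucket, not Aria.
(d) Not entailed — the passage has Elif draining the bucket, not Teo.
(e) Entailed — 'Elif drained the bucket' is causative; it entails the inchoative 'the bucket drained'.
(f) Not entailed — 'quietly' adds a manner not in (and inconsistent with) the original.

(a), (b), (e)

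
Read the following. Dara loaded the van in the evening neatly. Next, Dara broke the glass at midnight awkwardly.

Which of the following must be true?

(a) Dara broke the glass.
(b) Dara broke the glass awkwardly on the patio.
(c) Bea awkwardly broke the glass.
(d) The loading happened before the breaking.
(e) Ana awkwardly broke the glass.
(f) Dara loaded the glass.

(a) Entailed — this follows by dropping conjuncts from the breaking event's description.
(b) Not entailed — 'on the patio' adds information not in the original event.
(c) Not entailed — the passage has Dara breaking the glass, not Bea.
(d) Entailed — the narrative places the loading before the breaking.
(e) Not entailed — the passage has Dara breaking the glass, not Ana.
(f) Not entailed — Dara loaded the van, not the glass; the glass belongs to the breaking event.

(a), (d)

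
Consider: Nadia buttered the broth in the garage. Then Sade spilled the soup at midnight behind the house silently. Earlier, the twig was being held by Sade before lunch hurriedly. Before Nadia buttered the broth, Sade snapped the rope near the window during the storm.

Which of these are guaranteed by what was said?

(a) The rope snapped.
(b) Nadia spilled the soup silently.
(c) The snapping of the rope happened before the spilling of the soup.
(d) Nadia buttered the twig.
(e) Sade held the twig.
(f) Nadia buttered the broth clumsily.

(a), (c), (e)

(a) Entailed — 'Sade snapped the rope' is causative; it entails the inchoative 'the rope snapped'.
(b) Not entailed — the passage has Sade spilling the soup, not Nadia.
(c) Entailed — the narrative places the snapping before the spilling.
(d) Not entailed — Nadia buttered the broth, not the twig; the twig belongs to the holding event.
(e) Entailed — 'hold' is an activity; 'was holding' entails that some holding happened, so 'held' holds.
(f) Not entailed — 'clumsily' adds information not in the original event.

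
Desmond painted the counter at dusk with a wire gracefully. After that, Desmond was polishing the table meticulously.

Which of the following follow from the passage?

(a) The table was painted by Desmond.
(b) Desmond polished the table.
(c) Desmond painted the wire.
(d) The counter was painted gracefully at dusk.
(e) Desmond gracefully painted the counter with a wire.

(b), (d), (e)

(a) Not entailed — Desmond painted the counter, not the table; the table belongs to the polishing event.
(b) Entailed — 'polish' is an activity; 'was polishing' entails that some polishing happened, so 'polished' holds.
(c) Not entailed — the wire is the instrument, not what was painted.
(d) Entailed — the original entails any weakening of itself; this just drops 'with a wire' and generalizes the agent.
(e) Entailed — dropping 'at dusk' leaves a sub-description the original still satisfies.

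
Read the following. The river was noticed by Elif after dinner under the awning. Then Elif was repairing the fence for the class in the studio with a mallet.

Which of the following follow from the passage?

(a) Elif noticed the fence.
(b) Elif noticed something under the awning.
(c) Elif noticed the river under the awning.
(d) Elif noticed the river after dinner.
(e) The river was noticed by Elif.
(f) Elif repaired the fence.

(a) Not entailed — Elif noticed the river, not the fence; the fence belongs to the repairing event.
(b) Entailed — every conjunct here is already in the original noticing event.
(c) Entailed — dropping 'after dinner' leaves a sub-description the original still satisfies.
(d) Entailed — every conjunct here is already in the original noticing event.
(e) Entailed — the original entails any weakening of itself; this just drops 'under the awning', 'after dinner'.
(f) Not entailed — 'was repairing' is progressive on an accomplishment; it does not entail the completed 'repaired'.

(b), (c), (d), (e)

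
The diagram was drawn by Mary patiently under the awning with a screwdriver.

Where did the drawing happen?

under the awning

'under the awning' marks the location of the drawing event.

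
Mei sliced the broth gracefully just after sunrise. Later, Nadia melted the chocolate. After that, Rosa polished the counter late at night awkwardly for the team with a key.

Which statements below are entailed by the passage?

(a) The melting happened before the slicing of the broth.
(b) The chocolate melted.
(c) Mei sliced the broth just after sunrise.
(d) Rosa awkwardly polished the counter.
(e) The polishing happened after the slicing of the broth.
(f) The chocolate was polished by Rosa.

(b), (c), (d), (e)

(a) Not entailed — the narrative places the slicing before the melting, not after.
(b) Entailed — 'Nadia melted the chocolate' is causative; it entails the inchoative 'the chocolate melted'.
(c) Entailed — the original entails any weakening of itself; this just drops 'gracefully'.
(d) Entailed — every conjunct here is already in the original polishing event.
(e) Entailed — the narrative places the slicing before the polishing.
(f) Not entailed — Rosa polished the counter, not the chocolate; the chocolate belongs to the melting event.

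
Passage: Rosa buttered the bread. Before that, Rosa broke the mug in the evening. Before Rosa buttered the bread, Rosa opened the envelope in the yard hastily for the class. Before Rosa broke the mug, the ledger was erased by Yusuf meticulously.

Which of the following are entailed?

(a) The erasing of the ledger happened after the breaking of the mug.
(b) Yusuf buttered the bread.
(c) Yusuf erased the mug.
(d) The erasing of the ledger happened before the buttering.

(d)

(a) Not entailed — the narrative places the erasing before the breaking, not after.
(b) Not entailed — the passage has Rosa buttering the bread, not Yusuf.
(c) Not entailed — Yusuf erased the ledger, not the mug; the mug belongs to the breaking event.
(d) Entailed — the narrative places the erasing before the buttering.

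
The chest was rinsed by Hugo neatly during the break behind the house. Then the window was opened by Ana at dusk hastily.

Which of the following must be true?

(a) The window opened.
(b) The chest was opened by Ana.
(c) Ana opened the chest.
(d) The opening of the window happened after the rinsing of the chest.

(a) Entailed — 'Ana opened the window' is causative; it entails the inchoative 'the window opened'.
(b) Not entailed — Ana opened the window, not the chest; the chest belongs to the rinsing event.
(c) Not entailed — Ana opened the window, not the chest; the chest belongs to the rinsing event.
(d) Entailed — the narrative places the rinsing before the opening.

(a), (d)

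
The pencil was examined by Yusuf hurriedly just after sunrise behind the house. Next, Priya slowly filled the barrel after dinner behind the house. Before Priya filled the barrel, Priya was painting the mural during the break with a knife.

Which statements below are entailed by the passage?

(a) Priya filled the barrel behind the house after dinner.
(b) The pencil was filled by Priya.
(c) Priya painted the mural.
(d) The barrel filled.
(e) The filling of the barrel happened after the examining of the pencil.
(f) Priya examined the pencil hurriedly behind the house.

(a) Entailed — the original entails any weakening of itself; this just drops 'slowly'.
(b) Not entailed — Priya filled the barrel, not the pencil; the pencil belongs to the examining event.
(c) Not entailed — 'was painting' is progressive on an accomplishment; it does not entail the completed 'painted'.
(d) Entailed — 'Priya filled the barrel' is causative; it entails the inchoative 'the barrel filled'.
(e) Entailed — the narrative places the examining before the filling.
(f) Not entailed — the passage has Yusuf examining the pencil, not Priya.

(a), (d), (e)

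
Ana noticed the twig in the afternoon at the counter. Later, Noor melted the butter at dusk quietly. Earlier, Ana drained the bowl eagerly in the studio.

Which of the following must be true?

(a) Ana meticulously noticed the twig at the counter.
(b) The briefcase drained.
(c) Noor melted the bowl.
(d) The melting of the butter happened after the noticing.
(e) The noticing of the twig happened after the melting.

(a) Not entailed — 'meticulously' adds information not in the original event.
(b) Not entailed — the bowl is what drained, not the briefcase.
(c) Not entailed — Noor melted the butter, not the bowl; the bowl belongs to the draining event.
(d) Entailed — the narrative places the noticing before the melting.
(e) Not entailed — the narrative places the noticing before the melting, not after.

(d)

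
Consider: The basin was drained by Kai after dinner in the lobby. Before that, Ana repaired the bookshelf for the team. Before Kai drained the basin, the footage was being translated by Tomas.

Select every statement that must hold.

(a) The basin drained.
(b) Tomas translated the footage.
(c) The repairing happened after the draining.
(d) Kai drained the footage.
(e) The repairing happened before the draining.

(a), (e)

(a) Entailed — 'Kai drained the basin' is causative; it entails the inchoative 'the basin drained'.
(b) Not entailed — 'was translating' is progressive on an accomplishment; it does not entail the completed 'translated'.
(c) Not entailed — the narrative places the repairing before the draining, not after.
(d) Not entailed — Kai drained the basin, not the footage; the footage belongs to the translating event.
(e) Entailed — the narrative places the repairing before the draining.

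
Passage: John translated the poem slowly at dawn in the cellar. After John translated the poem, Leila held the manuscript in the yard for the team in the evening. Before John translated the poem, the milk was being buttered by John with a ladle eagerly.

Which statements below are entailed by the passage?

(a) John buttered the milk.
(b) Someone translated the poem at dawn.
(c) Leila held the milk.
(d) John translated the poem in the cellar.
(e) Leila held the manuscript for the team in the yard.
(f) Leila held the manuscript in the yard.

(a) Not entailed — 'was buttering' is progressive on an accomplishment; it does not entail the completed 'buttered'.
(b) Entailed — every conjunct here is already in the original translating event.
(c) Not entailed — Leila held the manuscript, not the milk; the milk belongs to the buttering event.
(d) Entailed — this follows by dropping conjuncts from the translating event's description.
(e) Entailed — this follows by dropping conjuncts from the holding event's description.
(f) Entailed — this follows by dropping conjuncts from the holding event's description.

(b), (d), (e), (f)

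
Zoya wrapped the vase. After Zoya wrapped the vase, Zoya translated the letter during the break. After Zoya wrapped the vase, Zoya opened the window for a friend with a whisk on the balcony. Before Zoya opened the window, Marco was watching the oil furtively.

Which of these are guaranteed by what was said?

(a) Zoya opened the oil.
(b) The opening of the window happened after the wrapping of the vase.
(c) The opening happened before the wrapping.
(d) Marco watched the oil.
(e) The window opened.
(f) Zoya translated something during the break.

(a) Not entailed — Zoya opened the window, not the oil; the oil belongs to the watching event.
(b) Entailed — the narrative places the wrapping before the opening.
(c) Not entailed — the narrative places the wrapping before the opening, not after.
(d) Entailed — 'watch' is an activity; 'was watching' entails that some watching happened, so 'watched' holds.
(e) Entailed — 'Zoya opened the window' is causative; it entails the inchoative 'the window opened'.
(f) Entailed — this follows by dropping conjuncts from the translating event's description.

(b), (d), (e), (f)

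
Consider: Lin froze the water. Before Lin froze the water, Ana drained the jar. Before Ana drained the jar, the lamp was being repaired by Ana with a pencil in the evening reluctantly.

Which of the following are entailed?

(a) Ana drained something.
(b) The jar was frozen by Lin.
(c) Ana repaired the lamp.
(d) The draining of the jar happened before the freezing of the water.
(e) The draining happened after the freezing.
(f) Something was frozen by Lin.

(a) Entailed — this follows by dropping conjuncts from the draining event's description.
(b) Not entailed — Lin froze the water, not the jar; the jar belongs to the draining event.
(c) Not entailed — 'was repairing' is progressive on an accomplishment; it does not entail the completed 'repaired'.
(d) Entailed — the narrative places the draining before the freezing.
(e) Not entailed — the narrative places the draining before the freezing, not after.
(f) Entailed — every conjunct here is already in the original freezing event.

(a), (d), (f)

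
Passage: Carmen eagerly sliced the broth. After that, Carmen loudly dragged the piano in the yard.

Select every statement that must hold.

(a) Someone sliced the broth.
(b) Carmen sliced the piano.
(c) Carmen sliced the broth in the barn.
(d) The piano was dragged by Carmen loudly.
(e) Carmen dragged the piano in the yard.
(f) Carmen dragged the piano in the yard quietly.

(a) Entailed — the original entails any weakening of itself; this just drops 'eagerly' and generalizes the agent.
(b) Not entailed — Carmen sliced the broth, not the piano; the piano belongs to the dragging event.
(c) Not entailed — 'in the barn' adds information not in the original event.
(d) Entailed — every conjunct here is already in the original dragging event.
(e) Entailed — the original entails any weakening of itself; this just drops 'loudly'.
(f) Not entailed — 'quietly' adds a manner not in (and inconsistent with) the original.

(a), (d), (e)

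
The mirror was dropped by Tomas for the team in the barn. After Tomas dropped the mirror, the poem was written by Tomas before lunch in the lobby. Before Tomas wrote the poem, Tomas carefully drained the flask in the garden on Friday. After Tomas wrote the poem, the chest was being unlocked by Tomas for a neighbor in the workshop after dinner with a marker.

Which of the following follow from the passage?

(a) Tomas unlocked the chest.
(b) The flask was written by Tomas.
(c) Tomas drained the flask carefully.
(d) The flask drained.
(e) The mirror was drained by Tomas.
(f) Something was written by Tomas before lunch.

(c), (d), (f)

(a) Not entailed — 'was unlocking' is progressive on an accomplishment; it does not entail the completed 'unlocked'.
(b) Not entailed — Tomas wrote the poem, not the flask; the flask belongs to the draining event.
(c) Entailed — this follows by dropping conjuncts from the draining event's description.
(d) Entailed — 'Tomas drained the flask' is causative; it entails the inchoative 'the flask drained'.
(e) Not entailed — Tomas drained the flask, not the mirror; the mirror belongs to the dropping event.
(f) Entailed — the original entails any weakening of itself; this just drops 'in the lobby' and generalizes the patient.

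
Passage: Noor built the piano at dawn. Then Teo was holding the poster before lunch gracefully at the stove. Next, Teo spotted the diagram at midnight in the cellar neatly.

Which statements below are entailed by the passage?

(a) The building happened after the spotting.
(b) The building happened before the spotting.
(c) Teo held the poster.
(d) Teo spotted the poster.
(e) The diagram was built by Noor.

(a) Not entailed — the narrative places the building before the spotting, not after.
(b) Entailed — the narrative places the building before the spotting.
(c) Entailed — 'hold' is an activity; 'was holding' entails that some holding happened, so 'held' holds.
(d) Not entailed — Teo spotted the diagram, not the poster; the poster belongs to the holding event.
(e) Not entailed — Noor built the piano, not the diagram; the diagram belongs to the spotting event.

(b), (c)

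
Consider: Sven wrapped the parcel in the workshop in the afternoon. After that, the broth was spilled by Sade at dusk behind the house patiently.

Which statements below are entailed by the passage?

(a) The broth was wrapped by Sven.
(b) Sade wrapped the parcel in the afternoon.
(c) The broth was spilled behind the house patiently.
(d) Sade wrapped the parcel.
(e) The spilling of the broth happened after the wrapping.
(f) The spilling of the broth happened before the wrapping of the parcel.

(c), (e)

(a) Not entailed — Sven wrapped the parcel, not the broth; the broth belongs to the spilling event.
(b) Not entailed — the passage has Sven wrapping the parcel, not Sade.
(c) Entailed — dropping 'at dusk' and generalizing the agent leaves a sub-description the original still satisfies.
(d) Not entailed — the passage has Sven wrapping the parcel, not Sade.
(e) Entailed — the narrative places the wrapping before the spilling.
(f) Not entailed — the narrative places the wrapping before the spilling, not after.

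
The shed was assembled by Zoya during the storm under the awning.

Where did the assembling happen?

'under the awning' marks the location of the assembling event.

under the awning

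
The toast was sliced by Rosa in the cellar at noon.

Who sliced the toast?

'Rosa' marks the agent of the slicing event.

Rosa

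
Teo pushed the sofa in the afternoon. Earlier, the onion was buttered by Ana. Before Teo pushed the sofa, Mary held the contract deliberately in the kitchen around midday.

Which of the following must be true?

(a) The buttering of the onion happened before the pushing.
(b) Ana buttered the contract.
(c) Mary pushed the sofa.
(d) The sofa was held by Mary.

(a)

(a) Entailed — the narrative places the buttering before the pushing.
(b) Not entailed — Ana buttered the onion, not the contract; the contract belongs to the holding event.
(c) Not entailed — the passage has Teo pushing the sofa, not Mary.
(d) Not entailed — Mary held the contract, not the sofa; the sofa belongs to the pushing event.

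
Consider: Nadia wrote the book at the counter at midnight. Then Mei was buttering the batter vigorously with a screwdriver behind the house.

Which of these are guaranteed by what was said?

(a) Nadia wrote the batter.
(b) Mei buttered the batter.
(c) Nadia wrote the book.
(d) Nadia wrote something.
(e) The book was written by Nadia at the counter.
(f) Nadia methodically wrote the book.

(a) Not entailed — Nadia wrote the book, not the batter; the batter belongs to the buttering event.
(b) Not entailed — 'was buttering' is progressive on an accomplishment; it does not entail the completed 'buttered'.
(c) Entailed — dropping 'at the counter', 'at midnight' leaves a sub-description the original still satisfies.
(d) Entailed — this follows by dropping conjuncts from the writing event's description.
(e) Entailed — dropping 'at midnight' leaves a sub-description the original still satisfies.
(f) Not entailed — 'methodically' adds information not in the original event.

(c), (d), (e)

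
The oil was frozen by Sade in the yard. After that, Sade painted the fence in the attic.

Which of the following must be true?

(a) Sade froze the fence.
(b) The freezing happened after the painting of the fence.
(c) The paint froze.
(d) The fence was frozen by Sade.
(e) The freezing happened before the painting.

(e)

(a) Not entailed — Sade froze the oil, not the fence; the fence belongs to the painting event.
(b) Not entailed — the narrative places the freezing before the painting, not after.
(c) Not entailed — the oil is what froze, not the paint.
(d) Not entailed — Sade froze the oil, not the fence; the fence belongs to the painting event.
(e) Entailed — the narrative places the freezing before the painting.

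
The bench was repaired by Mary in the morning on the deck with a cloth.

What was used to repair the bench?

a cloth

'with a cloth' marks the instrument of the repairing event.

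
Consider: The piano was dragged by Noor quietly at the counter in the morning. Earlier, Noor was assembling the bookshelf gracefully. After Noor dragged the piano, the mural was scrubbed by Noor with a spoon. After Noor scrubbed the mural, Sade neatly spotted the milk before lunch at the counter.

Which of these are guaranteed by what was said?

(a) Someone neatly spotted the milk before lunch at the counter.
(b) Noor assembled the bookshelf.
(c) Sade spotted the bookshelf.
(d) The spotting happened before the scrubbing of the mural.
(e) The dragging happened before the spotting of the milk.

(a), (e)

(a) Entailed — the original entails any weakening of itself; this just generalizes the agent.
(b) Not entailed — 'was assembling' is progressive on an accomplishment; it does not entail the completed 'assembled'.
(c) Not entailed — Sade spotted the milk, not the bookshelf; the bookshelf belongs to the assembling event.
(d) Not entailed — the narrative places the scrubbing before the spotting, not after.
(e) Entailed — the narrative places the dragging before the spotting.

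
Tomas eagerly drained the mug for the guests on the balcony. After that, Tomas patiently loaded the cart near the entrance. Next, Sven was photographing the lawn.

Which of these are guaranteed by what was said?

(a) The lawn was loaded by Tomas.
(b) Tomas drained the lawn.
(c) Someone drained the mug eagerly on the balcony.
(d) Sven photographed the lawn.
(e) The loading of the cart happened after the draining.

(a) Not entailed — Tomas loaded the cart, not the lawn; the lawn belongs to the photographing event.
(b) Not entailed — Tomas drained the mug, not the lawn; the lawn belongs to the photographing event.
(c) Entailed — every conjunct here is already in the original draining event.
(d) Not entailed — 'was photographing' is progressive on an accomplishment; it does not entail the completed 'photographed'.
(e) Entailed — the narrative places the draining before the loading.

(c), (e)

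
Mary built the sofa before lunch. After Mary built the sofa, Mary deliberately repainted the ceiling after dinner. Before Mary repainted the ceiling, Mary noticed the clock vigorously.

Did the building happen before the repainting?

The narrative orders the building before the repainting.

yes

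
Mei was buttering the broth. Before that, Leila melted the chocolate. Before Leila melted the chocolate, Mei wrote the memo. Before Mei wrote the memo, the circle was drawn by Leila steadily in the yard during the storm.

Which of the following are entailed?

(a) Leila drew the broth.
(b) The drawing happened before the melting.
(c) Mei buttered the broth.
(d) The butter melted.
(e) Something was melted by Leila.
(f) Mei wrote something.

(b), (e), (f)

(a) Not entailed — Leila drew the circle, not the broth; the broth belongs to the buttering event.
(b) Entailed — the narrative places the drawing before the melting.
(c) Not entailed — 'was buttering' is progressive on an accomplishment; it does not entail the completed 'buttered'.
(d) Not entailed — the chocolate is what melted, not the butter.
(e) Entailed — the original entails any weakening of itself; this just generalizes the patient.
(f) Entailed — every conjunct here is already in the original writing event.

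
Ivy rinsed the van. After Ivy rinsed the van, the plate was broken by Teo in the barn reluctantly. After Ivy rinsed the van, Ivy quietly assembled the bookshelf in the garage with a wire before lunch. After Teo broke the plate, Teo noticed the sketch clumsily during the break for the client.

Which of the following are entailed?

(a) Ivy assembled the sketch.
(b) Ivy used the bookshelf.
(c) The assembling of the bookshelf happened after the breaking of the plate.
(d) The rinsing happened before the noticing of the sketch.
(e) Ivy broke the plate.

(a) Not entailed — Ivy assembled the bookshelf, not the sketch; the sketch belongs to the noticing event.
(b) Not entailed — the bookshelf is the patient, not an instrument — Ivy used a wire.
(c) Not entailed — the narrative doesn't order the breaking relative to the assembling.
(d) Entailed — the narrative places the rinsing before the noticing.
(e) Not entailed — the passage has Teo breaking the plate, not Ivy.

(d)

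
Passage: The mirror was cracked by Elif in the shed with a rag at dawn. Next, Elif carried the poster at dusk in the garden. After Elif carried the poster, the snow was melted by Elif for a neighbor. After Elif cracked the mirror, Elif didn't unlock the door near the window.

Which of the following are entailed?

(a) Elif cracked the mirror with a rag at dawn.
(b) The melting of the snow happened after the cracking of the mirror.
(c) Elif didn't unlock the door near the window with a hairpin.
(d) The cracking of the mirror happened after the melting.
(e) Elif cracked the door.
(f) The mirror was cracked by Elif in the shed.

(a), (b), (c), (f)

(a) Entailed — every conjunct here is already in the original cracking event.
(b) Entailed — the narrative places the cracking before the melting.
(c) Entailed — under negation, adding a further restriction is entailed: if no such unlocking event occurred, none occurred with a hairpin either.
(d) Not entailed — the narrative places the cracking before the melting, not after.
(e) Not entailed — Elif cracked the mirror, not the door; the door belongs to the unlocking event.
(f) Entailed — this follows by dropping conjuncts from the cracking event's description.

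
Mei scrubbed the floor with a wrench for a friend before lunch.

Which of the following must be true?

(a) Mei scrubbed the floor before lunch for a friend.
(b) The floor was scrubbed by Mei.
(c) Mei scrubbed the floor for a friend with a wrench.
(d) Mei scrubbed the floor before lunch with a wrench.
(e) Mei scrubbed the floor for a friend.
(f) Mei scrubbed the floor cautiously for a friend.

(a) Entailed — every conjunct here is already in the original scrubbing event.
(b) Entailed — every conjunct here is already in the original scrubbing event.
(c) Entailed — every conjunct here is already in the original scrubbing event.
(d) Entailed — every conjunct here is already in the original scrubbing event.
(e) Entailed — every conjunct here is already in the original scrubbing event.
(f) Not entailed — 'cautiously' adds information not in the original event.

(a), (b), (c), (d), (e)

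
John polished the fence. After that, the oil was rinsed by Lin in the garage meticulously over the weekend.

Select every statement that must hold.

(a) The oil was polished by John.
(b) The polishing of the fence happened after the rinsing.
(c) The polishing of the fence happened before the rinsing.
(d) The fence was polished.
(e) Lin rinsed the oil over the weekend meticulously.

(a) Not entailed — John polished the fence, not the oil; the oil belongs to the rinsing event.
(b) Not entailed — the narrative places the polishing before the rinsing, not after.
(c) Entailed — the narrative places the polishing before the rinsing.
(d) Entailed — the original entails any weakening of itself; this just generalizes the agent.
(e) Entailed — dropping 'in the garage' leaves a sub-description the original still satisfies.

(c), (d), (e)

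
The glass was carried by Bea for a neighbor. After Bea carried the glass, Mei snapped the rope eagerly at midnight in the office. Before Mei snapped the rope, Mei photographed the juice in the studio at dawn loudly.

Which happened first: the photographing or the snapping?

the photographing

The connectives place the photographing before the snapping.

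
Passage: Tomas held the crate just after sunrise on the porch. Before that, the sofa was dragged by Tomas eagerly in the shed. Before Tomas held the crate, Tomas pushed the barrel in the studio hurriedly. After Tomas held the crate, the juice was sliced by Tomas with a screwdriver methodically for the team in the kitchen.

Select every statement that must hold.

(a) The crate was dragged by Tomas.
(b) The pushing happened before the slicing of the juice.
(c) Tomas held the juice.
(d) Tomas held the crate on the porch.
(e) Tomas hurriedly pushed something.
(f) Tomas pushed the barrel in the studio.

(b), (d), (e), (f)

(a) Not entailed — Tomas dragged the sofa, not the crate; the crate belongs to the holding event.
(b) Entailed — the narrative places the pushing before the slicing.
(c) Not entailed — Tomas held the crate, not the juice; the juice belongs to the slicing event.
(d) Entailed — this follows by dropping conjuncts from the holding event's description.
(e) Entailed — dropping 'in the studio' and generalizing the patient leaves a sub-description the original still satisfies.
(f) Entailed — the original entails any weakening of itself; this just drops 'hurriedly'.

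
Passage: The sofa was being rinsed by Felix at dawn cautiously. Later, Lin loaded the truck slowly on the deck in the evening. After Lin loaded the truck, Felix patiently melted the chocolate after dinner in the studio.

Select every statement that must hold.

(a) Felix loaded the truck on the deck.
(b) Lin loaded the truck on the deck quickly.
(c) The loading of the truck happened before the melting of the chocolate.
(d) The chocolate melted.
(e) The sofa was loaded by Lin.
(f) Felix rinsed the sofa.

(a) Not entailed — the passage has Lin loading the truck, not Felix.
(b) Not entailed — 'quickly' adds a manner not in (and inconsistent with) the original.
(c) Entailed — the narrative places the loading before the melting.
(d) Entailed — 'Felix melted the chocolate' is causative; it entails the inchoative 'the chocolate melted'.
(e) Not entailed — Lin loaded the truck, not the sofa; the sofa belongs to the rinsing event.
(f) Entailed — 'rinse' is an activity; 'was rinsing' entails that some rinsing happened, so 'rinsed' holds.

(c), (d), (f)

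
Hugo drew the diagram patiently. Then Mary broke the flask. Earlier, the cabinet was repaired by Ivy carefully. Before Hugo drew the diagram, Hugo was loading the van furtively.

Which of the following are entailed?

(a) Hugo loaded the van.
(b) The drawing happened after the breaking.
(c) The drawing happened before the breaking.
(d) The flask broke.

(a) Not entailed — 'was loading' is progressive on an accomplishment; it does not entail the completed 'loaded'.
(b) Not entailed — the narrative places the drawing before the breaking, not after.
(c) Entailed — the narrative places the drawing before the breaking.
(d) Entailed — 'Mary broke the flask' is causative; it entails the inchoative 'the flask broke'.

(c), (d)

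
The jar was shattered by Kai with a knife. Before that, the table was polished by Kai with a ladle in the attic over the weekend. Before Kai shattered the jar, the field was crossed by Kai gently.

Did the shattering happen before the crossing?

no

The narrative orders the crossing before the shattering.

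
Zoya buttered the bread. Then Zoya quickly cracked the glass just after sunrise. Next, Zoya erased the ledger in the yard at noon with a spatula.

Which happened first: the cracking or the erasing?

The connectives place the cracking before the erasing.

the cracking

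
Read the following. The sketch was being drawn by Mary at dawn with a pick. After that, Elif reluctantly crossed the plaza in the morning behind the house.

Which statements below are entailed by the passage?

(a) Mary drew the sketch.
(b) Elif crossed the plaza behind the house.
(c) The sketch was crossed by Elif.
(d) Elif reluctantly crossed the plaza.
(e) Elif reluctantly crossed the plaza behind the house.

(a) Not entailed — 'was drawing' is progressive on an accomplishment; it does not entail the completed 'drew'.
(b) Entailed — every conjunct here is already in the original crossing event.
(c) Not entailed — Elif crossed the plaza, not the sketch; the sketch belongs to the drawing event.
(d) Entailed — dropping 'in the morning', 'behind the house' leaves a sub-description the original still satisfies.
(e) Entailed — dropping 'in the morning' leaves a sub-description the original still satisfies.

(b), (d), (e)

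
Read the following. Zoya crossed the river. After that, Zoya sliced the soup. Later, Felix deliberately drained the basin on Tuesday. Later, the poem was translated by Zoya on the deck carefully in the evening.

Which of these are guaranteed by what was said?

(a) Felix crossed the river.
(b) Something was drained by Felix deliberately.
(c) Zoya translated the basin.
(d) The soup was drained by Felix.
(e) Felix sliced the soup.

(a) Not entailed — the passage has Zoya crossing the river, not Felix.
(b) Entailed — dropping 'on Tuesday' and generalizing the patient leaves a sub-description the original still satisfies.
(c) Not entailed — Zoya translated the poem, not the basin; the basin belongs to the draining event.
(d) Not entailed — Felix drained the basin, not the soup; the soup belongs to the slicing event.
(e) Not entailed — the passage has Zoya slicing the soup, not Felix.

(b)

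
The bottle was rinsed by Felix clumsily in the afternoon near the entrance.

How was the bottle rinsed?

'clumsily' marks the manner of the rinsing event.

clumsily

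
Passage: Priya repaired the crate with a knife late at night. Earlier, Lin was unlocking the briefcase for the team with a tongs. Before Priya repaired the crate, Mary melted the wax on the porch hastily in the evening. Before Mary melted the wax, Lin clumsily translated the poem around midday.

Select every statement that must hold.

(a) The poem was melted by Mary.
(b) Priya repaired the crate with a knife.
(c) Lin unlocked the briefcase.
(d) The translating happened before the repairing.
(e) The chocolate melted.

(b), (d)

(a) Not entailed — Mary melted the wax, not the poem; the poem belongs to the translating event.
(b) Entailed — dropping 'late at night' leaves a sub-description the original still satisfies.
(c) Not entailed — 'was unlocking' is progressive on an accomplishment; it does not entail the completed 'unlocked'.
(d) Entailed — the narrative places the translating before the repairing.
(e) Not entailed — the wax is what melted, not the chocolate.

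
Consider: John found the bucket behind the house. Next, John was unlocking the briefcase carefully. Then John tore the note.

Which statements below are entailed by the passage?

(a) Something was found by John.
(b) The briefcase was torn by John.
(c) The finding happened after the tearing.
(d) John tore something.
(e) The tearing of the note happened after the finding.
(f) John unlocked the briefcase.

(a), (d), (e)

(a) Entailed — dropping 'behind the house' and generalizing the patient leaves a sub-description the original still satisfies.
(b) Not entailed — John tore the note, not the briefcase; the briefcase belongs to the unlocking event.
(c) Not entailed — the narrative places the finding before the tearing, not after.
(d) Entailed — generalizing the patient leaves a sub-description the original still satisfies.
(e) Entailed — the narrative places the finding before the tearing.
(f) Not entailed — 'was unlocking' is progressive on an accomplishment; it does not entail the completed 'unlocked'.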